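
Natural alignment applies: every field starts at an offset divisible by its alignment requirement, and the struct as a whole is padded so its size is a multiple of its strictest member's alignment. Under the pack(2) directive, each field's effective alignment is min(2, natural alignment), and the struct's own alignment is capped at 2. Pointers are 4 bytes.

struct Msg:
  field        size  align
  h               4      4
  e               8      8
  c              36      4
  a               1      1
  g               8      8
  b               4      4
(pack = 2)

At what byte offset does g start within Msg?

h at 0 (size 4, align 2) → ends 4
e at 4 (size 8, align 2) → ends 12
c at 12 (size 36, align 2) → ends 48
a at 48 (size 1, align 1) → ends 49
pad 1 to align 2 for g
g at 50 (size 8, align 2) → ends 58

50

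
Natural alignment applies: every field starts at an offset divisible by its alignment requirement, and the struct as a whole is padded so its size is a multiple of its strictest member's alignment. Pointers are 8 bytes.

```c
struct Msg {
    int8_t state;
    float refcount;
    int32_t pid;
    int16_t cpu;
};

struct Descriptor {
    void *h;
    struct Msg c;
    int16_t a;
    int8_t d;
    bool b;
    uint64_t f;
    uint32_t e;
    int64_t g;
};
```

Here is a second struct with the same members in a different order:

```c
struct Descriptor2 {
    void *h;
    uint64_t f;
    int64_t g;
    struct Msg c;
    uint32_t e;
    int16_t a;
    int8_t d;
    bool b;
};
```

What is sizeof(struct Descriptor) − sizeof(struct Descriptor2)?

8

Msg: state at 0 (size 1, align 1) → ends 1; pad 3 to align 4 for refcount; refcount at 4 (size 4, align 4) → ends 8; pid at 8 (size 4, align 4) → ends 12; cpu at 12 (size 2, align 2) → ends 14; tail pad 2 to reach multiple of 4; total 16 bytes, alignment 4
h at 0 (size 8, align 8) → ends 8
c at 8 (size 16, align 4) → ends 24
a at 24 (size 2, align 2) → ends 26
d at 26 (size 1, align 1) → ends 27
b at 27 (size 1, align 1) → ends 28
pad 4 to align 8 for f
f at 32 (size 8, align 8) → ends 40
e at 40 (size 4, align 4) → ends 44
pad 4 to align 8 for g
g at 48 (size 8, align 8) → ends 56
total 56 bytes, alignment 8
— Descriptor2 —
h at 0 (size 8, align 8) → ends 8
f at 8 (size 8, align 8) → ends 16
g at 16 (size 8, align 8) → ends 24
c at 24 (size 16, align 4) → ends 40
e at 40 (size 4, align 4) → ends 44
a at 44 (size 2, align 2) → ends 46
d at 46 (size 1, align 1) → ends 47
b at 47 (size 1, align 1) → ends 48
total 48 bytes, alignment 8
56 − 48 = 8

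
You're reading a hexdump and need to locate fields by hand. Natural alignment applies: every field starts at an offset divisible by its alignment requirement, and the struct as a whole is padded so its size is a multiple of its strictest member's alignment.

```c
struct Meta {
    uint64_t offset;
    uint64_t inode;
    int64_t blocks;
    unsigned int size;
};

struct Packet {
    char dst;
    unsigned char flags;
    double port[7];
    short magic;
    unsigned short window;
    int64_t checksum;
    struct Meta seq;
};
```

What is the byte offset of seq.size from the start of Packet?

Meta: @0: offset [8B, align 8] → 8; @8: inode [8B, align 8] → 16; @16: blocks [8B, align 8] → 24; @24: size [4B, align 4] → 28; +4 tail pad (align 8); size 32, align 8
@0: dst [1B, align 1] → 1
@1: flags [1B, align 1] → 2
+6 pad (align 8)
@8: port [56B, align 8] → 64
@64: magic [2B, align 2] → 66
@66: window [2B, align 2] → 68
+4 pad (align 8)
@72: checksum [8B, align 8] → 80
@80: seq [32B, align 8] → 112
within Meta: size at 24
80 + 24 = 104

104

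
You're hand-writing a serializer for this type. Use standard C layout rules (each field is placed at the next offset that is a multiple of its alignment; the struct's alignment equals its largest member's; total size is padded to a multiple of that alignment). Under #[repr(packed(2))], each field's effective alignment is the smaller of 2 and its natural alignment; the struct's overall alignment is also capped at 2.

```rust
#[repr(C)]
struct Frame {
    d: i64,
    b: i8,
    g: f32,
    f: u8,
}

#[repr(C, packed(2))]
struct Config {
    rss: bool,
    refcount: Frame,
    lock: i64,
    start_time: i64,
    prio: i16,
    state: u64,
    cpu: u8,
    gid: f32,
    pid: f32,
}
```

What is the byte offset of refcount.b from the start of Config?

10

Frame: @0: d [8B, align 8] → 8; @8: b [1B, align 1] → 9; +3 pad (align 4); @12: g [4B, align 4] → 16; @16: f [1B, align 1] → 17; +7 tail pad (align 8); size 24, align 8
@0: rss [1B, align 1] → 1
+1 pad (align 2)
@2: refcount [24B, align 2] → 26
within Frame: b at 8
2 + 8 = 10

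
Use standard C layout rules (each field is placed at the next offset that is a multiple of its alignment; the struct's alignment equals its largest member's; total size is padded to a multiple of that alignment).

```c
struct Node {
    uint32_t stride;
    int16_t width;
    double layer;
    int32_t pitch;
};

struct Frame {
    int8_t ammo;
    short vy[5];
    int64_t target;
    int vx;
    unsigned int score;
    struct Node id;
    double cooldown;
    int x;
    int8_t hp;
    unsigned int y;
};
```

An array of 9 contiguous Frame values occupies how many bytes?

720

Node: stride at 0 (size 4, align 4) → ends 4; width at 4 (size 2, align 2) → ends 6; pad 2 to align 8 for layer; layer at 8 (size 8, align 8) → ends 16; pitch at 16 (size 4, align 4) → ends 20; tail pad 4 to reach multiple of 8; total 24 bytes, alignment 8
ammo at 0 (size 1, align 1) → ends 1
pad 1 to align 2 for vy
vy at 2 (size 10, align 2) → ends 12
pad 4 to align 8 for target
target at 16 (size 8, align 8) → ends 24
vx at 24 (size 4, align 4) → ends 28
score at 28 (size 4, align 4) → ends 32
id at 32 (size 24, align 8) → ends 56
cooldown at 56 (size 8, align 8) → ends 64
x at 64 (size 4, align 4) → ends 68
hp at 68 (size 1, align 1) → ends 69
pad 3 to align 4 for y
y at 72 (size 4, align 4) → ends 76
tail pad 4 to reach multiple of 8
total 80 bytes, alignment 8
array of 9: 9 × 80 = 720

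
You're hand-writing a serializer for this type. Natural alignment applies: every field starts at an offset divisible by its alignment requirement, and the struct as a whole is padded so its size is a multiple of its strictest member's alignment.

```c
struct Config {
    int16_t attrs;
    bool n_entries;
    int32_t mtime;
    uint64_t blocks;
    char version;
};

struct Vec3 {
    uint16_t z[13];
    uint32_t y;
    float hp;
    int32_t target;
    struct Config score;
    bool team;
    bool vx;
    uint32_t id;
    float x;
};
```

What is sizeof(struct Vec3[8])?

640

Config: attrs at 0 (size 2, align 2) → ends 2; n_entries at 2 (size 1, align 1) → ends 3; pad 1 to align 4 for mtime; mtime at 4 (size 4, align 4) → ends 8; blocks at 8 (size 8, align 8) → ends 16; version at 16 (size 1, align 1) → ends 17; tail pad 7 to reach multiple of 8; total 24 bytes, alignment 8
z at 0 (size 26, align 2) → ends 26
pad 2 to align 4 for y
y at 28 (size 4, align 4) → ends 32
hp at 32 (size 4, align 4) → ends 36
target at 36 (size 4, align 4) → ends 40
score at 40 (size 24, align 8) → ends 64
team at 64 (size 1, align 1) → ends 65
vx at 65 (size 1, align 1) → ends 66
pad 2 to align 4 for id
id at 68 (size 4, align 4) → ends 72
x at 72 (size 4, align 4) → ends 76
tail pad 4 to reach multiple of 8
total 80 bytes, alignment 8
array of 8: 8 × 80 = 640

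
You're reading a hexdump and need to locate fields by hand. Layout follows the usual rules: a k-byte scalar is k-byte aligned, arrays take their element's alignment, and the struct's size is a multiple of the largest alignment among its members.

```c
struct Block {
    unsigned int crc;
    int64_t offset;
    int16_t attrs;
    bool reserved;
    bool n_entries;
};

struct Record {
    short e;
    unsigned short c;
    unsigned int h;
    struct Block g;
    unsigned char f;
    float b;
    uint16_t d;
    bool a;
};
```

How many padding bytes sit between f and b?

Block: @0: crc [4B, align 4] → 4; +4 pad (align 8); @8: offset [8B, align 8] → 16; @16: attrs [2B, align 2] → 18; @18: reserved [1B, align 1] → 19; @19: n_entries [1B, align 1] → 20; +4 tail pad (align 8); size 24, align 8
@0: e [2B, align 2] → 2
@2: c [2B, align 2] → 4
@4: h [4B, align 4] → 8
@8: g [24B, align 8] → 32
@32: f [1B, align 1] → 33
+3 pad (align 4)
@36: b [4B, align 4] → 40

3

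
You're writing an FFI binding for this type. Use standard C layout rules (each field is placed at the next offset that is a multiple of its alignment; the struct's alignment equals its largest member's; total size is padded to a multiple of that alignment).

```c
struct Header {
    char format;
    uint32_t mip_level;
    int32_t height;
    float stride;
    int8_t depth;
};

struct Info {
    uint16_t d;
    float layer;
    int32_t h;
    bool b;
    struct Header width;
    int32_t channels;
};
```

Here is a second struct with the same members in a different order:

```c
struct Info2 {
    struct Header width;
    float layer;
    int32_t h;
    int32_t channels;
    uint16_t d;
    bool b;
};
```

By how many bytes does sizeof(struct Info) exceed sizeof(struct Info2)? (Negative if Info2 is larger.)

4

Header: format at 0 (size 1, align 1) → ends 1; pad 3 to align 4 for mip_level; mip_level at 4 (size 4, align 4) → ends 8; height at 8 (size 4, align 4) → ends 12; stride at 12 (size 4, align 4) → ends 16; depth at 16 (size 1, align 1) → ends 17; tail pad 3 to reach multiple of 4; total 20 bytes, alignment 4
d at 0 (size 2, align 2) → ends 2
pad 2 to align 4 for layer
layer at 4 (size 4, align 4) → ends 8
h at 8 (size 4, align 4) → ends 12
b at 12 (size 1, align 1) → ends 13
pad 3 to align 4 for width
width at 16 (size 20, align 4) → ends 36
channels at 36 (size 4, align 4) → ends 40
total 40 bytes, alignment 4
— Info2 —
width at 0 (size 20, align 4) → ends 20
layer at 20 (size 4, align 4) → ends 24
h at 24 (size 4, align 4) → ends 28
channels at 28 (size 4, align 4) → ends 32
d at 32 (size 2, align 2) → ends 34
b at 34 (size 1, align 1) → ends 35
tail pad 1 to reach multiple of 4
total 36 bytes, alignment 4
40 − 36 = 4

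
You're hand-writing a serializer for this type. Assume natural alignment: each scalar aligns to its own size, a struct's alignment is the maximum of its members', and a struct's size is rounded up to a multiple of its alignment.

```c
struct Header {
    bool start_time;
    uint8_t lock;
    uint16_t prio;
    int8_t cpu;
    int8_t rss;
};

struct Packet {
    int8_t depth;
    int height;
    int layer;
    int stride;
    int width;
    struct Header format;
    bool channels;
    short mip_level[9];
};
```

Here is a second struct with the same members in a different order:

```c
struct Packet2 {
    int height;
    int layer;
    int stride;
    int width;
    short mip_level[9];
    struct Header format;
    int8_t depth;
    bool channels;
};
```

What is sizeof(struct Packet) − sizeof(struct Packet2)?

4

Header: @0: start_time [1B, align 1] → 1; @1: lock [1B, align 1] → 2; @2: prio [2B, align 2] → 4; @4: cpu [1B, align 1] → 5; @5: rss [1B, align 1] → 6; size 6, align 2
@0: depth [1B, align 1] → 1
+3 pad (align 4)
@4: height [4B, align 4] → 8
@8: layer [4B, align 4] → 12
@12: stride [4B, align 4] → 16
@16: width [4B, align 4] → 20
@20: format [6B, align 2] → 26
@26: channels [1B, align 1] → 27
+1 pad (align 2)
@28: mip_level [18B, align 2] → 46
+2 tail pad (align 4)
size 48, align 4
— Packet2 —
@0: height [4B, align 4] → 4
@4: layer [4B, align 4] → 8
@8: stride [4B, align 4] → 12
@12: width [4B, align 4] → 16
@16: mip_level [18B, align 2] → 34
@34: format [6B, align 2] → 40
@40: depth [1B, align 1] → 41
@41: channels [1B, align 1] → 42
+2 tail pad (align 4)
size 44, align 4
48 − 44 = 4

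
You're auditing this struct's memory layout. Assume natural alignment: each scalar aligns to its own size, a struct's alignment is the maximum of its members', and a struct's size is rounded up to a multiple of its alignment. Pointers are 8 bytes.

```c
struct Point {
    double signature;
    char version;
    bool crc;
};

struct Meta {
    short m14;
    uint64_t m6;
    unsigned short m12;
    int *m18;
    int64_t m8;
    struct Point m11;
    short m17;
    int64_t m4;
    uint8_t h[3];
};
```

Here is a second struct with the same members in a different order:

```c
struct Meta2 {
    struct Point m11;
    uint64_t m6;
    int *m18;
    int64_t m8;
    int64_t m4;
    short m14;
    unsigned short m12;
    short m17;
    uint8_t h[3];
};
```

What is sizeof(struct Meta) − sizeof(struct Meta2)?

16

Point: 0..8  signature  (8B, 8-aligned); 8..9  version  (1B, 1-aligned); 9..10  crc  (1B, 1-aligned); 10..16  -- tail padding (6B); sizeof = 16, alignof = 8
0..2  m14  (2B, 2-aligned)
2..8  -- padding (6B)
8..16  m6  (8B, 8-aligned)
16..18  m12  (2B, 2-aligned)
18..24  -- padding (6B)
24..32  m18  (8B, 8-aligned)
32..40  m8  (8B, 8-aligned)
40..56  m11  (16B, 8-aligned)
56..58  m17  (2B, 2-aligned)
58..64  -- padding (6B)
64..72  m4  (8B, 8-aligned)
72..75  h  (3B, 1-aligned)
75..80  -- tail padding (5B)
sizeof = 80, alignof = 8
— Meta2 —
0..16  m11  (16B, 8-aligned)
16..24  m6  (8B, 8-aligned)
24..32  m18  (8B, 8-aligned)
32..40  m8  (8B, 8-aligned)
40..48  m4  (8B, 8-aligned)
48..50  m14  (2B, 2-aligned)
50..52  m12  (2B, 2-aligned)
52..54  m17  (2B, 2-aligned)
54..57  h  (3B, 1-aligned)
57..64  -- tail padding (7B)
sizeof = 64, alignof = 8
80 − 64 = 16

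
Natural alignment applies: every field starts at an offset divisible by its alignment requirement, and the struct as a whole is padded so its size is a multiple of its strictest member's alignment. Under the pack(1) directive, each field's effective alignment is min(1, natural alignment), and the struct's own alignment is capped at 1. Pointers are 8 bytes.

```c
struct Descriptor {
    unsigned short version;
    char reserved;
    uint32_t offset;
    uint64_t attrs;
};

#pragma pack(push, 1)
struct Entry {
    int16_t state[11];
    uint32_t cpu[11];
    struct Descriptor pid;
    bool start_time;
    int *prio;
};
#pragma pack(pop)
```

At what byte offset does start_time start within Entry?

Descriptor: @0: version [2B, align 2] → 2; @2: reserved [1B, align 1] → 3; +1 pad (align 4); @4: offset [4B, align 4] → 8; @8: attrs [8B, align 8] → 16; size 16, align 8
@0: state [22B, align 1] → 22
@22: cpu [44B, align 1] → 66
@66: pid [16B, align 1] → 82
@82: start_time [1B, align 1] → 83

82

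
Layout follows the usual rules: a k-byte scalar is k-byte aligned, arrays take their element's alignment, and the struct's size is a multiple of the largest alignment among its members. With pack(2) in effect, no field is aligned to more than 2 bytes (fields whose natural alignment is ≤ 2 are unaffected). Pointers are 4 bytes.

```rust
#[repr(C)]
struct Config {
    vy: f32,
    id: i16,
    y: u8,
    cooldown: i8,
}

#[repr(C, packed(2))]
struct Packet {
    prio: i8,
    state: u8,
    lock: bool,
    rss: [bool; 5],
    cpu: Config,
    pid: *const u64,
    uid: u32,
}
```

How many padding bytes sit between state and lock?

0

Config: @0: vy [4B, align 4] → 4; @4: id [2B, align 2] → 6; @6: y [1B, align 1] → 7; @7: cooldown [1B, align 1] → 8; size 8, align 4
@0: prio [1B, align 1] → 1
@1: state [1B, align 1] → 2
@2: lock [1B, align 1] → 3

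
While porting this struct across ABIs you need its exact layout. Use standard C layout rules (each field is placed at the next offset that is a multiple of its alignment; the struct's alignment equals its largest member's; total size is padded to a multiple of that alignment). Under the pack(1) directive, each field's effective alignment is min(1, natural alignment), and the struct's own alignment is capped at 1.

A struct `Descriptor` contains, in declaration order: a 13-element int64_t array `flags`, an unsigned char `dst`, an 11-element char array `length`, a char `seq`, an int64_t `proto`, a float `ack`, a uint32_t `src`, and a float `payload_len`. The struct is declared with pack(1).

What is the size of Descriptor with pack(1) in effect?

137

flags at 0 (size 104, align 1) → ends 104
dst at 104 (size 1, align 1) → ends 105
length at 105 (size 11, align 1) → ends 116
seq at 116 (size 1, align 1) → ends 117
proto at 117 (size 8, align 1) → ends 125
ack at 125 (size 4, align 1) → ends 129
src at 129 (size 4, align 1) → ends 133
payload_len at 133 (size 4, align 1) → ends 137
total 137 bytes, alignment 1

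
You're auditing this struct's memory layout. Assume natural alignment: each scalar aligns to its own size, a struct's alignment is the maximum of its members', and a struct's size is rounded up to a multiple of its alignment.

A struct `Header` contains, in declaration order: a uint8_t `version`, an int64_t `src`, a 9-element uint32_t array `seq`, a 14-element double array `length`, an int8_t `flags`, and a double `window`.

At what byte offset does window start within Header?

0..1  version  (1B, 1-aligned)
1..8  -- padding (7B)
8..16  src  (8B, 8-aligned)
16..52  seq  (36B, 4-aligned)
52..56  -- padding (4B)
56..168  length  (112B, 8-aligned)
168..169  flags  (1B, 1-aligned)
169..176  -- padding (7B)
176..184  window  (8B, 8-aligned)

176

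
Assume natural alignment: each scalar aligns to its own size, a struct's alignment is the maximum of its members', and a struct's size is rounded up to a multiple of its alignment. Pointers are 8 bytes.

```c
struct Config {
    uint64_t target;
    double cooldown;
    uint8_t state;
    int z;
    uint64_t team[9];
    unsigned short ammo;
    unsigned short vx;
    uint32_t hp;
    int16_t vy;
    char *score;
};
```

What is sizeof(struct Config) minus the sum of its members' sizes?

@0: target [8B, align 8] → 8
@8: cooldown [8B, align 8] → 16
@16: state [1B, align 1] → 17
+3 pad (align 4)
@20: z [4B, align 4] → 24
@24: team [72B, align 8] → 96
@96: ammo [2B, align 2] → 98
@98: vx [2B, align 2] → 100
@100: hp [4B, align 4] → 104
@104: vy [2B, align 2] → 106
+6 pad (align 8)
@112: score [8B, align 8] → 120
size 120, align 8
data bytes 111, size 120 → padding 9

9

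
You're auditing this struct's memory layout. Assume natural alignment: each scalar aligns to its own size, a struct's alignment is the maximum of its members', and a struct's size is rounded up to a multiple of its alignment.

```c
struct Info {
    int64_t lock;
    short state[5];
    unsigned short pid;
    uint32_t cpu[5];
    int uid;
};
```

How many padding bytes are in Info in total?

lock at 0 (size 8, align 8) → ends 8
state at 8 (size 10, align 2) → ends 18
pid at 18 (size 2, align 2) → ends 20
cpu at 20 (size 20, align 4) → ends 40
uid at 40 (size 4, align 4) → ends 44
tail pad 4 to reach multiple of 8
total 48 bytes, alignment 8
data bytes 44, size 48 → padding 4

4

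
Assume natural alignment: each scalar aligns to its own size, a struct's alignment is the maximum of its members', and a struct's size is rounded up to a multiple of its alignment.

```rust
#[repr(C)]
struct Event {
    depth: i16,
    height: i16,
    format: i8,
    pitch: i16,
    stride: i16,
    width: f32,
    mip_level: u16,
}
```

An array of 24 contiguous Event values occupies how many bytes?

depth at 0 (size 2, align 2) → ends 2
height at 2 (size 2, align 2) → ends 4
format at 4 (size 1, align 1) → ends 5
pad 1 to align 2 for pitch
pitch at 6 (size 2, align 2) → ends 8
stride at 8 (size 2, align 2) → ends 10
pad 2 to align 4 for width
width at 12 (size 4, align 4) → ends 16
mip_level at 16 (size 2, align 2) → ends 18
tail pad 2 to reach multiple of 4
total 20 bytes, alignment 4
array of 24: 24 × 20 = 480

480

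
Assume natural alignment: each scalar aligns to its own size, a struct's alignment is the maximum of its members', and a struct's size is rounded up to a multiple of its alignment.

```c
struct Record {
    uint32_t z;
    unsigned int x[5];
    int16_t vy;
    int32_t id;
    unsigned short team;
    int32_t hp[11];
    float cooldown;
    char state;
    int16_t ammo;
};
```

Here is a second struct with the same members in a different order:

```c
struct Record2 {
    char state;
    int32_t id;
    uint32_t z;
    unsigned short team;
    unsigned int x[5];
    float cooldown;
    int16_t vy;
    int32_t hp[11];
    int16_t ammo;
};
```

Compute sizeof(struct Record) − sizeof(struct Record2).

@0: z [4B, align 4] → 4
@4: x [20B, align 4] → 24
@24: vy [2B, align 2] → 26
+2 pad (align 4)
@28: id [4B, align 4] → 32
@32: team [2B, align 2] → 34
+2 pad (align 4)
@36: hp [44B, align 4] → 80
@80: cooldown [4B, align 4] → 84
@84: state [1B, align 1] → 85
+1 pad (align 2)
@86: ammo [2B, align 2] → 88
size 88, align 4
— Record2 —
@0: state [1B, align 1] → 1
+3 pad (align 4)
@4: id [4B, align 4] → 8
@8: z [4B, align 4] → 12
@12: team [2B, align 2] → 14
+2 pad (align 4)
@16: x [20B, align 4] → 36
@36: cooldown [4B, align 4] → 40
@40: vy [2B, align 2] → 42
+2 pad (align 4)
@44: hp [44B, align 4] → 88
@88: ammo [2B, align 2] → 90
+2 tail pad (align 4)
size 92, align 4
88 − 92 = -4

-4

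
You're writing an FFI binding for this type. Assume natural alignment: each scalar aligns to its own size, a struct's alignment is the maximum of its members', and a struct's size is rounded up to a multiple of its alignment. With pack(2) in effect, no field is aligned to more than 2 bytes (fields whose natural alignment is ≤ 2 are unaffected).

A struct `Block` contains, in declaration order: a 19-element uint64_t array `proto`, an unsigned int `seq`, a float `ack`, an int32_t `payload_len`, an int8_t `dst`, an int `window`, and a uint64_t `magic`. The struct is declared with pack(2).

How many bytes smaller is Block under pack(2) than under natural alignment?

6

natural layout:
  0..152  proto  (152B, 8-aligned)
  152..156  seq  (4B, 4-aligned)
  156..160  ack  (4B, 4-aligned)
  160..164  payload_len  (4B, 4-aligned)
  164..165  dst  (1B, 1-aligned)
  165..168  -- padding (3B)
  168..172  window  (4B, 4-aligned)
  172..176  -- padding (4B)
  176..184  magic  (8B, 8-aligned)
  sizeof = 184, alignof = 8
packed(2) layout:
  0..152  proto  (152B, 2-aligned)
  152..156  seq  (4B, 2-aligned)
  156..160  ack  (4B, 2-aligned)
  160..164  payload_len  (4B, 2-aligned)
  164..165  dst  (1B, 1-aligned)
  165..166  -- padding (1B)
  166..170  window  (4B, 2-aligned)
  170..178  magic  (8B, 2-aligned)
  sizeof = 178, alignof = 2
184 − 178 = 6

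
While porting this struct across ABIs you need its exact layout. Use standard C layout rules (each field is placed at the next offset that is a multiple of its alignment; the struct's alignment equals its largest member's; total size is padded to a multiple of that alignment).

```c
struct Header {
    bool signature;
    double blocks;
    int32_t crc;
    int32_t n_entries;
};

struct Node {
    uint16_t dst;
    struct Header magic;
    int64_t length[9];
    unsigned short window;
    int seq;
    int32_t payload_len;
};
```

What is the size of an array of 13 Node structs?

Header: signature at 0 (size 1, align 1) → ends 1; pad 7 to align 8 for blocks; blocks at 8 (size 8, align 8) → ends 16; crc at 16 (size 4, align 4) → ends 20; n_entries at 20 (size 4, align 4) → ends 24; total 24 bytes, alignment 8
dst at 0 (size 2, align 2) → ends 2
pad 6 to align 8 for magic
magic at 8 (size 24, align 8) → ends 32
length at 32 (size 72, align 8) → ends 104
window at 104 (size 2, align 2) → ends 106
pad 2 to align 4 for seq
seq at 108 (size 4, align 4) → ends 112
payload_len at 112 (size 4, align 4) → ends 116
tail pad 4 to reach multiple of 8
total 120 bytes, alignment 8
array of 13: 13 × 120 = 1560

1560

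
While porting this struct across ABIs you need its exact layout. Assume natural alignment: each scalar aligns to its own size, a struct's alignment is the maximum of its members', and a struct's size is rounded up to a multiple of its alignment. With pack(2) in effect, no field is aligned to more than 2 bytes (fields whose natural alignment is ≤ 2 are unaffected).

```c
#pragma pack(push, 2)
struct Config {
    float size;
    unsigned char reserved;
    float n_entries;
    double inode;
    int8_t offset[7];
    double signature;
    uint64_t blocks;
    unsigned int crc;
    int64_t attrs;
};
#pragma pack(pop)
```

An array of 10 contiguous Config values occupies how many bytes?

540

size at 0 (size 4, align 2) → ends 4
reserved at 4 (size 1, align 1) → ends 5
pad 1 to align 2 for n_entries
n_entries at 6 (size 4, align 2) → ends 10
inode at 10 (size 8, align 2) → ends 18
offset at 18 (size 7, align 1) → ends 25
pad 1 to align 2 for signature
signature at 26 (size 8, align 2) → ends 34
blocks at 34 (size 8, align 2) → ends 42
crc at 42 (size 4, align 2) → ends 46
attrs at 46 (size 8, align 2) → ends 54
total 54 bytes, alignment 2
array of 10: 10 × 54 = 540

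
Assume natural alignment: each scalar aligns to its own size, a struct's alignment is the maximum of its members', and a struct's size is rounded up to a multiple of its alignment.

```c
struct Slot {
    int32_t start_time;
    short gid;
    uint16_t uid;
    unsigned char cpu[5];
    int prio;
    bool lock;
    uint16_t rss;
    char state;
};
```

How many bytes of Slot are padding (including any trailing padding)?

7

@0: start_time [4B, align 4] → 4
@4: gid [2B, align 2] → 6
@6: uid [2B, align 2] → 8
@8: cpu [5B, align 1] → 13
+3 pad (align 4)
@16: prio [4B, align 4] → 20
@20: lock [1B, align 1] → 21
+1 pad (align 2)
@22: rss [2B, align 2] → 24
@24: state [1B, align 1] → 25
+3 tail pad (align 4)
size 28, align 4
data bytes 21, size 28 → padding 7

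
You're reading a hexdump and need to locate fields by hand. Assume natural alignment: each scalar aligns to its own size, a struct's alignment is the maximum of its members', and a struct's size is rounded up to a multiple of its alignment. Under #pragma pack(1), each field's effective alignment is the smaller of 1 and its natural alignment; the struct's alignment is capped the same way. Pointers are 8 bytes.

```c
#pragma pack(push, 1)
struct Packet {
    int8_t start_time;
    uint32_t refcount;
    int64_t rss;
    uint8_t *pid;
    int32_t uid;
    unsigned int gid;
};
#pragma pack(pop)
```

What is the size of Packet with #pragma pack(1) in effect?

29

0..1  start_time  (1B, 1-aligned)
1..5  refcount  (4B, 1-aligned)
5..13  rss  (8B, 1-aligned)
13..21  pid  (8B, 1-aligned)
21..25  uid  (4B, 1-aligned)
25..29  gid  (4B, 1-aligned)
sizeof = 29, alignof = 1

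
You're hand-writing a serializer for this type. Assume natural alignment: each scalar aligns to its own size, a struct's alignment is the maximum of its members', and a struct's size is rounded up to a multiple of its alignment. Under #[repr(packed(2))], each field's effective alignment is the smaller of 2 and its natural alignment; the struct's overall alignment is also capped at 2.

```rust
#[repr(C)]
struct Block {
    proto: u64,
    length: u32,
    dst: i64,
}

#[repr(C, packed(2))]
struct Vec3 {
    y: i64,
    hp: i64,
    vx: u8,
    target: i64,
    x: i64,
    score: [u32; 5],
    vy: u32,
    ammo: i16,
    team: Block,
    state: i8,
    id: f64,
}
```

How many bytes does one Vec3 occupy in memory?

94

Block: 0..8  proto  (8B, 8-aligned); 8..12  length  (4B, 4-aligned); 12..16  -- padding (4B); 16..24  dst  (8B, 8-aligned); sizeof = 24, alignof = 8
0..8  y  (8B, 2-aligned)
8..16  hp  (8B, 2-aligned)
16..17  vx  (1B, 1-aligned)
17..18  -- padding (1B)
18..26  target  (8B, 2-aligned)
26..34  x  (8B, 2-aligned)
34..54  score  (20B, 2-aligned)
54..58  vy  (4B, 2-aligned)
58..60  ammo  (2B, 2-aligned)
60..84  team  (24B, 2-aligned)
84..85  state  (1B, 1-aligned)
85..86  -- padding (1B)
86..94  id  (8B, 2-aligned)
sizeof = 94, alignof = 2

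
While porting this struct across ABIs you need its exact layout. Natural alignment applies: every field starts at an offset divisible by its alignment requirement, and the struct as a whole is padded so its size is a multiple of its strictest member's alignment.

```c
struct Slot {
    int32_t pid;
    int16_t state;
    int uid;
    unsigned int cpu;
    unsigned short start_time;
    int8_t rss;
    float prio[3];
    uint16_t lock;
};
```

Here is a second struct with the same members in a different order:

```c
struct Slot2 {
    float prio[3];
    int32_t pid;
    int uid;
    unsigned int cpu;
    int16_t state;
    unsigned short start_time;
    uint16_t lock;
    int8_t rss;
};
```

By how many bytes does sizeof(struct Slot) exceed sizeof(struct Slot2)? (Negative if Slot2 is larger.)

@0: pid [4B, align 4] → 4
@4: state [2B, align 2] → 6
+2 pad (align 4)
@8: uid [4B, align 4] → 12
@12: cpu [4B, align 4] → 16
@16: start_time [2B, align 2] → 18
@18: rss [1B, align 1] → 19
+1 pad (align 4)
@20: prio [12B, align 4] → 32
@32: lock [2B, align 2] → 34
+2 tail pad (align 4)
size 36, align 4
— Slot2 —
@0: prio [12B, align 4] → 12
@12: pid [4B, align 4] → 16
@16: uid [4B, align 4] → 20
@20: cpu [4B, align 4] → 24
@24: state [2B, align 2] → 26
@26: start_time [2B, align 2] → 28
@28: lock [2B, align 2] → 30
@30: rss [1B, align 1] → 31
+1 tail pad (align 4)
size 32, align 4
36 − 32 = 4

4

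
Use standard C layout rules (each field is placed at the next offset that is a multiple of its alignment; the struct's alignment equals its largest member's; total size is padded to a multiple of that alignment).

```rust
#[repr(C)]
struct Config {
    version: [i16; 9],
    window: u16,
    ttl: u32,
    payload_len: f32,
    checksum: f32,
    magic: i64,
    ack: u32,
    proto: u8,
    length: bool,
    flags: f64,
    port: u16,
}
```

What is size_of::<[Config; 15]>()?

0..18  version  (18B, 2-aligned)
18..20  window  (2B, 2-aligned)
20..24  ttl  (4B, 4-aligned)
24..28  payload_len  (4B, 4-aligned)
28..32  checksum  (4B, 4-aligned)
32..40  magic  (8B, 8-aligned)
40..44  ack  (4B, 4-aligned)
44..45  proto  (1B, 1-aligned)
45..46  length  (1B, 1-aligned)
46..48  -- padding (2B)
48..56  flags  (8B, 8-aligned)
56..58  port  (2B, 2-aligned)
58..64  -- tail padding (6B)
sizeof = 64, alignof = 8
array of 15: 15 × 64 = 960

960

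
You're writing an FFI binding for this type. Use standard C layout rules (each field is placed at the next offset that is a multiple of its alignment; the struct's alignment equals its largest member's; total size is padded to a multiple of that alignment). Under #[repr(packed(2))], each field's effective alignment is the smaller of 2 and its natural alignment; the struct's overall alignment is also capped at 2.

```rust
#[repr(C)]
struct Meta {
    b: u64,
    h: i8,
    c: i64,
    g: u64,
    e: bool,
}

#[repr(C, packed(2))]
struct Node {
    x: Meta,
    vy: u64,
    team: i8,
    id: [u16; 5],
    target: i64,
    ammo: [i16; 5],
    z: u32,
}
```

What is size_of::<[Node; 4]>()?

Meta: @0: b [8B, align 8] → 8; @8: h [1B, align 1] → 9; +7 pad (align 8); @16: c [8B, align 8] → 24; @24: g [8B, align 8] → 32; @32: e [1B, align 1] → 33; +7 tail pad (align 8); size 40, align 8
@0: x [40B, align 2] → 40
@40: vy [8B, align 2] → 48
@48: team [1B, align 1] → 49
+1 pad (align 2)
@50: id [10B, align 2] → 60
@60: target [8B, align 2] → 68
@68: ammo [10B, align 2] → 78
@78: z [4B, align 2] → 82
size 82, align 2
array of 4: 4 × 82 = 328

328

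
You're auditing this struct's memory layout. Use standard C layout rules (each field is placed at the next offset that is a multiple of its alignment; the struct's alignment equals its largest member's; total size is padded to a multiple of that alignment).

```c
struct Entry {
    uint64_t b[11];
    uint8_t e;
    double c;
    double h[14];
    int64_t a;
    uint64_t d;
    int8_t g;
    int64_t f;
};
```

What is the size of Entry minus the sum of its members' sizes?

14

0..88  b  (88B, 8-aligned)
88..89  e  (1B, 1-aligned)
89..96  -- padding (7B)
96..104  c  (8B, 8-aligned)
104..216  h  (112B, 8-aligned)
216..224  a  (8B, 8-aligned)
224..232  d  (8B, 8-aligned)
232..233  g  (1B, 1-aligned)
233..240  -- padding (7B)
240..248  f  (8B, 8-aligned)
sizeof = 248, alignof = 8
data bytes 234, size 248 → padding 14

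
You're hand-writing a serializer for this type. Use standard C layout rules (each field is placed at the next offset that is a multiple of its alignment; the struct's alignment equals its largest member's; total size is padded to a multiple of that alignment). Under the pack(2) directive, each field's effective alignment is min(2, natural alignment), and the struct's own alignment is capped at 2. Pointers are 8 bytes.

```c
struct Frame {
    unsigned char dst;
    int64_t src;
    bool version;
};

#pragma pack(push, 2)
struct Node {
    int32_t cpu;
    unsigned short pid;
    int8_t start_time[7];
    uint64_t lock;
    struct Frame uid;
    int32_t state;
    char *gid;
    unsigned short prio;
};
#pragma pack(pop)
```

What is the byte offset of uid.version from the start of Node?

38

Frame: dst at 0 (size 1, align 1) → ends 1; pad 7 to align 8 for src; src at 8 (size 8, align 8) → ends 16; version at 16 (size 1, align 1) → ends 17; tail pad 7 to reach multiple of 8; total 24 bytes, alignment 8
cpu at 0 (size 4, align 2) → ends 4
pid at 4 (size 2, align 2) → ends 6
start_time at 6 (size 7, align 1) → ends 13
pad 1 to align 2 for lock
lock at 14 (size 8, align 2) → ends 22
uid at 22 (size 24, align 2) → ends 46
within Frame: version at 16
22 + 16 = 38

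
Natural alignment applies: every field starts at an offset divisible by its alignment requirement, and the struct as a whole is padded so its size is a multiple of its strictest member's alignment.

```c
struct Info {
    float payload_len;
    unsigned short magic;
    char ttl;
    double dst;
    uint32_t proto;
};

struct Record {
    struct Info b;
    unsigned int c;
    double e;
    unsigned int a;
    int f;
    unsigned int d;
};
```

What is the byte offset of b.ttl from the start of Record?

6

Info: payload_len at 0 (size 4, align 4) → ends 4; magic at 4 (size 2, align 2) → ends 6; ttl at 6 (size 1, align 1) → ends 7; pad 1 to align 8 for dst; dst at 8 (size 8, align 8) → ends 16; proto at 16 (size 4, align 4) → ends 20; tail pad 4 to reach multiple of 8; total 24 bytes, alignment 8
b at 0 (size 24, align 8) → ends 24
within Info: ttl at 6
0 + 6 = 6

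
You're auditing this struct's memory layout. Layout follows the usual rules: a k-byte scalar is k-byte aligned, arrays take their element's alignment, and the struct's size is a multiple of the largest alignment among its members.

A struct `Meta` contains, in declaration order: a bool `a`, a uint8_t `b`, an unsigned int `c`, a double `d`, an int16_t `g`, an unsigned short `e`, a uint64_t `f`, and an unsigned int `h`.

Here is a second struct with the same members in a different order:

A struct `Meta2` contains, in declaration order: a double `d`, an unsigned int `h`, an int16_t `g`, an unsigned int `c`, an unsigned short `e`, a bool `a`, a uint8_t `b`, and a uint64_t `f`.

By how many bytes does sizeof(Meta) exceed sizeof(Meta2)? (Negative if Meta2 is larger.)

8

@0: a [1B, align 1] → 1
@1: b [1B, align 1] → 2
+2 pad (align 4)
@4: c [4B, align 4] → 8
@8: d [8B, align 8] → 16
@16: g [2B, align 2] → 18
@18: e [2B, align 2] → 20
+4 pad (align 8)
@24: f [8B, align 8] → 32
@32: h [4B, align 4] → 36
+4 tail pad (align 8)
size 40, align 8
— Meta2 —
@0: d [8B, align 8] → 8
@8: h [4B, align 4] → 12
@12: g [2B, align 2] → 14
+2 pad (align 4)
@16: c [4B, align 4] → 20
@20: e [2B, align 2] → 22
@22: a [1B, align 1] → 23
@23: b [1B, align 1] → 24
@24: f [8B, align 8] → 32
size 32, align 8
40 − 32 = 8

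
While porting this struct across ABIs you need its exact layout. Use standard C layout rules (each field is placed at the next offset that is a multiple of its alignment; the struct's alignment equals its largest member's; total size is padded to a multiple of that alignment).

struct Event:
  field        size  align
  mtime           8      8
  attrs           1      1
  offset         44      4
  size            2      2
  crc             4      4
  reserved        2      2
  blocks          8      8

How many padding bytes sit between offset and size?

mtime at 0 (size 8, align 8) → ends 8
attrs at 8 (size 1, align 1) → ends 9
pad 3 to align 4 for offset
offset at 12 (size 44, align 4) → ends 56
size at 56 (size 2, align 2) → ends 58

0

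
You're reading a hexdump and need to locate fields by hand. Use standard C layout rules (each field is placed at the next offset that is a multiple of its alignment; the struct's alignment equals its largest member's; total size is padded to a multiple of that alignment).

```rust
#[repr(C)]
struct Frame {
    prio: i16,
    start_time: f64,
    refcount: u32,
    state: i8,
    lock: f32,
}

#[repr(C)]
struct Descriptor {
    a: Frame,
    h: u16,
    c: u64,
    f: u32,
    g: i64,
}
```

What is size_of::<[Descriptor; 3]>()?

Frame: 0..2  prio  (2B, 2-aligned); 2..8  -- padding (6B); 8..16  start_time  (8B, 8-aligned); 16..20  refcount  (4B, 4-aligned); 20..21  state  (1B, 1-aligned); 21..24  -- padding (3B); 24..28  lock  (4B, 4-aligned); 28..32  -- tail padding (4B); sizeof = 32, alignof = 8
0..32  a  (32B, 8-aligned)
32..34  h  (2B, 2-aligned)
34..40  -- padding (6B)
40..48  c  (8B, 8-aligned)
48..52  f  (4B, 4-aligned)
52..56  -- padding (4B)
56..64  g  (8B, 8-aligned)
sizeof = 64, alignof = 8
array of 3: 3 × 64 = 192

192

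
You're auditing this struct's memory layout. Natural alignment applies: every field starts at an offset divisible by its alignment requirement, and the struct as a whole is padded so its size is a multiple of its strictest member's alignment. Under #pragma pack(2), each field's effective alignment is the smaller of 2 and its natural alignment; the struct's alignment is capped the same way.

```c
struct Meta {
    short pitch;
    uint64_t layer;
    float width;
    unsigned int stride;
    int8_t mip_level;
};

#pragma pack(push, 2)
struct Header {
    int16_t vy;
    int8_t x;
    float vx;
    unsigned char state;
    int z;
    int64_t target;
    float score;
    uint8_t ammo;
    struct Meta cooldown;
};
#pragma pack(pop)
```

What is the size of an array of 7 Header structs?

420

Meta: pitch at 0 (size 2, align 2) → ends 2; pad 6 to align 8 for layer; layer at 8 (size 8, align 8) → ends 16; width at 16 (size 4, align 4) → ends 20; stride at 20 (size 4, align 4) → ends 24; mip_level at 24 (size 1, align 1) → ends 25; tail pad 7 to reach multiple of 8; total 32 bytes, alignment 8
vy at 0 (size 2, align 2) → ends 2
x at 2 (size 1, align 1) → ends 3
pad 1 to align 2 for vx
vx at 4 (size 4, align 2) → ends 8
state at 8 (size 1, align 1) → ends 9
pad 1 to align 2 for z
z at 10 (size 4, align 2) → ends 14
target at 14 (size 8, align 2) → ends 22
score at 22 (size 4, align 2) → ends 26
ammo at 26 (size 1, align 1) → ends 27
pad 1 to align 2 for cooldown
cooldown at 28 (size 32, align 2) → ends 60
total 60 bytes, alignment 2
array of 7: 7 × 60 = 420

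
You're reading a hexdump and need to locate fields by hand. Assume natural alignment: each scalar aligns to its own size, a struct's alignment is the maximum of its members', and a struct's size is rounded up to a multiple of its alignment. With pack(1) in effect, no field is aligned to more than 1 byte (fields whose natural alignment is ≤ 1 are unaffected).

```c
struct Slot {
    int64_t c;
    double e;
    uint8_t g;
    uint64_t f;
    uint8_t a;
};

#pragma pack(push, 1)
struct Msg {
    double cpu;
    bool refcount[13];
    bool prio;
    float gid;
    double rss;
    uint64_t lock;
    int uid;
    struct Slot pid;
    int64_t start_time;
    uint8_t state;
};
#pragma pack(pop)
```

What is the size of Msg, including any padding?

95 bytes

Slot: 0..8  c  (8B, 8-aligned); 8..16  e  (8B, 8-aligned); 16..17  g  (1B, 1-aligned); 17..24  -- padding (7B); 24..32  f  (8B, 8-aligned); 32..33  a  (1B, 1-aligned); 33..40  -- tail padding (7B); sizeof = 40, alignof = 8
0..8  cpu  (8B, 1-aligned)
8..21  refcount  (13B, 1-aligned)
21..22  prio  (1B, 1-aligned)
22..26  gid  (4B, 1-aligned)
26..34  rss  (8B, 1-aligned)
34..42  lock  (8B, 1-aligned)
42..46  uid  (4B, 1-aligned)
46..86  pid  (40B, 1-aligned)
86..94  start_time  (8B, 1-aligned)
94..95  state  (1B, 1-aligned)
sizeof = 95, alignof = 1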